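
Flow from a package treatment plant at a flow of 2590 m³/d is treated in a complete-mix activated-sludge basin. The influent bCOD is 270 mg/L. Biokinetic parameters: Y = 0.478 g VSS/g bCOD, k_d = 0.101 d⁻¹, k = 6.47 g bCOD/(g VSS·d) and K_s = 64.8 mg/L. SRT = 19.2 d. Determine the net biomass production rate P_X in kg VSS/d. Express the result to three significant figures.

Effluent substrate depends only on kinetics and SRT: S = K_s(1 + k_d θ_c) / [θ_c(Yk − k_d) − 1] = 64.8 × (1 + 0.101 × 19.2) / [19.2 × (0.478 × 6.47 − 0.101) − 1] = 190.5 / 56.44 = 3.375 mg/L.
Y_obs = Y / (1 + k_d θ_c) = 0.478 / (1 + 0.101 × 19.2) = 0.478 / 2.939 = 0.1626.
Substrate removed = Q·(S₀ − S) = 2590 m³/d × (270 − 3.37) g/m³ = 6.91×10^5 g/d = 690.6 kg/d.
Net biomass production P_X = Y_obs × Q·(S₀ − S) = 0.1626 × 690.6 = 112.3 kg VSS/d.

P_X ≈ 112 kg VSS/d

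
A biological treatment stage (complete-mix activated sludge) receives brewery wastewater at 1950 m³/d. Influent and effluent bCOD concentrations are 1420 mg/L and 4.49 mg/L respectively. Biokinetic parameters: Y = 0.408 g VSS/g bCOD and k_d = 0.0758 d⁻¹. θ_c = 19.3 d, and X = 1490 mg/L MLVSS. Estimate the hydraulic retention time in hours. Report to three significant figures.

Rearranging the biomass balance for a CMAS with decay, V = Y·Q·ΔS·θ_c / [X·(1+k_d θ_c)] = 0.408 × 1950 × (1420 − 4.49) × 19.3 / [1490 × (1 + 0.0758 × 19.3)] = 2.17×10^7 / 3670 = 5923 m³.
τ = V/Q = 5923/1950 = 3.037 d, or 72.90 h.

τ ≈ 72.9 h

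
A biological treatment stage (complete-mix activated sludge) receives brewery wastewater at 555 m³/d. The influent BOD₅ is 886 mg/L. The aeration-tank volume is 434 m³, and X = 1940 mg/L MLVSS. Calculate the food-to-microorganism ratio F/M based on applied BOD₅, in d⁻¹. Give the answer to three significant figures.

Food-to-microorganism ratio F/M = Q S₀ / (V X) = 555 × 886 / (434.0 × 1940) = 0.5840 d⁻¹.

F/M ≈ 0.584 d⁻¹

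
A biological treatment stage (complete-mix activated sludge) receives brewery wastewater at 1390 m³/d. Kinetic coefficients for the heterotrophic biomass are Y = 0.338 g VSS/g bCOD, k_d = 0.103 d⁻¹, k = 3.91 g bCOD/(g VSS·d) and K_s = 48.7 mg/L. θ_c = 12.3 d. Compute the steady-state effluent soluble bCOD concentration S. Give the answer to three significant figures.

From the Monod/SRT balance for a CMAS, S = K_s·(1+k_d θ_c)/[θ_c·(Y k − k_d) − 1] = 48.7 × (1 + 0.103 × 12.3) / [12.3 × (0.338 × 3.91 − 0.103) − 1] = 110.4 / 13.99 = 7.892 mg/L.

S ≈ 7.89 mg/L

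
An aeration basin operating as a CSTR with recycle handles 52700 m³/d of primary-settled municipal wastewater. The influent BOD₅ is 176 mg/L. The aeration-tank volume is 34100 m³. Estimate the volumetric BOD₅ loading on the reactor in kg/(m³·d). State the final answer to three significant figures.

L_v ≈ 0.272 kg BOD₅/(m³·d)

L_v = Q S₀ / V = 52700 × 176 × 10⁻³ / 34100 = 0.2720 kg/(m³·d).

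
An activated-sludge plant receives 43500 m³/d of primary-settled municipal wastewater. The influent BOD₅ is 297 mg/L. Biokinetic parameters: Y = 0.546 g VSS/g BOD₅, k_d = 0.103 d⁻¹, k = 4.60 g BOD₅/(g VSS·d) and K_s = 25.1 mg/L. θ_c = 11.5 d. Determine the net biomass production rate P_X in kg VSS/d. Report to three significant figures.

P_X ≈ 3210 kg VSS/d

Effluent substrate depends only on kinetics and SRT: S = K_s(1 + k_d θ_c) / [θ_c(Yk − k_d) − 1] = 25.1 × (1 + 0.103 × 11.5) / [11.5 × (0.546 × 4.60 − 0.103) − 1] = 54.83 / 26.70 = 2.054 mg/L.
Correct the yield for decay: Y_obs = Y/(1 + k_d θ_c) = 0.546 / (1 + 0.103 × 11.5) = 0.546 / 2.184 = 0.2499.
ΔS = 297 − 2.05 = 294.9 mg/L, so the substrate removal rate is 43500 × 294.9/1000 = 12830 kg BOD₅/d.
P_X = Y_obs · Q(S₀ − S) = 0.2499 × 12830 = 3207 kg VSS/d.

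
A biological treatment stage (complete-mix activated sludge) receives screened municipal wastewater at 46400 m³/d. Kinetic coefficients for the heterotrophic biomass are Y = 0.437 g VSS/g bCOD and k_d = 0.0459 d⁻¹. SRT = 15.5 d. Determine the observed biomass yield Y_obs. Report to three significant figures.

Y_obs = Y / (1 + k_d θ_c) = 0.437 / (1 + 0.0459 × 15.5) = 0.437 / 1.711 = 0.2553.

Y_obs ≈ 0.255 g VSS/g bCOD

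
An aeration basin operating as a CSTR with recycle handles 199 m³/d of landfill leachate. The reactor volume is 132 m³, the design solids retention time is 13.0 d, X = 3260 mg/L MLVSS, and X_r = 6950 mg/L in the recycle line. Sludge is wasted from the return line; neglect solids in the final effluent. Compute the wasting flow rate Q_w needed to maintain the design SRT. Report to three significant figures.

Q_w ≈ 4.76 m³/d

Wasting from the return line (neglecting effluent solids): Q_w = V·X / (θ_c·X_r) = 132.0 × 3260 / (13.0 × 6950) = 4.763 m³/d.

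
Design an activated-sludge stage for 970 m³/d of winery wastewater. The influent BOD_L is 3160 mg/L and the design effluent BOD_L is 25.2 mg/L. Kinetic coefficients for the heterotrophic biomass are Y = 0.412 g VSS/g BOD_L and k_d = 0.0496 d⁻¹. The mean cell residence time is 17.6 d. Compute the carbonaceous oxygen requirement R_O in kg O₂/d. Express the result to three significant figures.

R_O ≈ 2090 kg O₂/d

Correct the yield for decay: Y_obs = Y/(1 + k_d θ_c) = 0.412 / (1 + 0.0496 × 17.6) = 0.412 / 1.873 = 0.2200.
Q·(S₀ − S) = 970 × (3160 − 25.2) × 10⁻³ = 3041 kg/d removed.
Biomass synthesised: P_X = Y_obs × 3041 = 668.9 kg VSS/d.
R_O = Q·ΔS − 1.42 P_X = 3041 − 949.8 = 2091 kg O₂/d.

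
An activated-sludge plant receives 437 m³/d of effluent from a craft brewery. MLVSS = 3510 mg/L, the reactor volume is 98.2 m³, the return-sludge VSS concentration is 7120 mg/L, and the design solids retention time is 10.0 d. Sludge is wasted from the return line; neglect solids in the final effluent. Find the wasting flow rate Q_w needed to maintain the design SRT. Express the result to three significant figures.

θ_c = V·X/(Q_w·X_r) when wasting from the recycle, so Q_w = V·X/(θ_c·X_r) = 98.20 × 3510 / (10.0 × 7120) = 4.841 m³/d.

Q_w ≈ 4.84 m³/d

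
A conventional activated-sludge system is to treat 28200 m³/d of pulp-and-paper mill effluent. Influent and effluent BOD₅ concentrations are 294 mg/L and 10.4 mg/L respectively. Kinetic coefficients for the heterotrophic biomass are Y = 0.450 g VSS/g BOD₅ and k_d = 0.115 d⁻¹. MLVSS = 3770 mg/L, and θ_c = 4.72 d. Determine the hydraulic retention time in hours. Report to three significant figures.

Steady-state biomass mass balance: V·X·(1 + k_d·θ_c) = Y·Q·(S₀ − S)·θ_c, so V = 0.450 × 28200 × (294 − 10.4) × 4.72 / [3770 × (1 + 0.115 × 4.72)] = 1.7×10^7 / 5816 = 2921 m³.
Hydraulic retention time τ = V/Q = 2921 / 28200 = 0.1036 d = 2.486 h.

τ ≈ 2.49 h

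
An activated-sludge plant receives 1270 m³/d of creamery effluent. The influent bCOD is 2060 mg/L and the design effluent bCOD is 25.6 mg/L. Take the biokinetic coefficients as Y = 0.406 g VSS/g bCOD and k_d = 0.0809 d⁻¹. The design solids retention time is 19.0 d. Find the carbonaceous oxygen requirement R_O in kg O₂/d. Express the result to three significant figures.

The observed yield is Y_obs = Y/(1 + k_d·θ_c) = 0.406 / (1 + 0.0809 × 19.0) = 0.406 / 2.537 = 0.1600 g VSS per g bCOD removed.
Q·(S₀ − S) = 1270 × (2060 − 25.6) × 10⁻³ = 2584 kg/d removed.
P_X = Y_obs·Q·(S₀ − S) = 0.1600 × 2584 = 413.5 kg VSS/d.
Carbonaceous O₂ demand = substrate oxidised − cell-mass equivalent = 2584 − 1.42 × 413.5 = 1997 kg O₂/d.

R_O ≈ 2000 kg O₂/d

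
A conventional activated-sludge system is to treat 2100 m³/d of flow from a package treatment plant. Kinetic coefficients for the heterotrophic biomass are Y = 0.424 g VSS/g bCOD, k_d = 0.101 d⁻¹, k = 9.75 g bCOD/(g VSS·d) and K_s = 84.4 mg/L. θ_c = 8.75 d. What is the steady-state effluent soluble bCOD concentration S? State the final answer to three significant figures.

S ≈ 4.64 mg/L

From the Monod/SRT balance for a CMAS, S = K_s·(1+k_d θ_c)/[θ_c·(Y k − k_d) − 1] = 84.4 × (1 + 0.101 × 8.75) / [8.75 × (0.424 × 9.75 − 0.101) − 1] = 159.0 / 34.29 = 4.637 mg/L.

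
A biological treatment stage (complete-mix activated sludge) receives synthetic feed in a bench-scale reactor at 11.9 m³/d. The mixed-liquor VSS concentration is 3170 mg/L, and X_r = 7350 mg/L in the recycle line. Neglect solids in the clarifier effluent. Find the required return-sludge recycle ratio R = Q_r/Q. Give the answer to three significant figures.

Solids balance on the clarifier gives (1+R)X = R·X_r, so R = X/(X_r − X) = 3170 / (7350 − 3170) = 0.7584.

R ≈ 0.758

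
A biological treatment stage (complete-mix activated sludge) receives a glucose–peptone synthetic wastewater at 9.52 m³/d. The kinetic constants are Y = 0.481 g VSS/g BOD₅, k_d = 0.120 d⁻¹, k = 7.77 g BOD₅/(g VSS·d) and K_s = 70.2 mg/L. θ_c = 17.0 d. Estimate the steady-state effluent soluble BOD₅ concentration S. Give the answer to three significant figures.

S ≈ 3.53 mg/L

For a completely mixed reactor with recycle the Lawrence–McCarty relation gives S = K_s·(1 + k_d·θ_c) / [θ_c·(Y·k − k_d) − 1] = 70.2 × (1 + 0.120 × 17.0) / [17.0 × (0.481 × 7.77 − 0.120) − 1] = 213.4 / 60.50 = 3.528 mg/L.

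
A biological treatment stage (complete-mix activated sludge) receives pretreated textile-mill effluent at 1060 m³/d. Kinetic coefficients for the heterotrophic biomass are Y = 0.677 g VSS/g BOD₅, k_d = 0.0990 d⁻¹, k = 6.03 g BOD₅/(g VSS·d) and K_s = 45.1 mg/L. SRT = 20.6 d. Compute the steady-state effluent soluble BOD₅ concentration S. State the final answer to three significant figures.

Effluent substrate depends only on kinetics and SRT: S = K_s(1 + k_d θ_c) / [θ_c(Yk − k_d) − 1] = 45.1 × (1 + 0.0990 × 20.6) / [20.6 × (0.677 × 6.03 − 0.0990) − 1] = 137.1 / 81.06 = 1.691 mg/L.

S ≈ 1.69 mg/L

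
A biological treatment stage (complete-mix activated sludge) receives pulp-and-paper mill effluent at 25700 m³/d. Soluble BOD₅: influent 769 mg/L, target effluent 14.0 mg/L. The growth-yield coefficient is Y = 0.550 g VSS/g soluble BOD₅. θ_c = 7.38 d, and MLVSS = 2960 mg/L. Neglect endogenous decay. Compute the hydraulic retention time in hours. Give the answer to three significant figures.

τ ≈ 24.8 h

With k_d = 0 the design equation reduces to V = Y Q (S₀−S) θ_c / X = 0.550 × 25700 × (769 − 14.0) × 7.38 / 2960 = 26608 m³.
HRT = V/Q = 26608 m³ / 25700 m³·d⁻¹ = 1.035 d × 24 = 24.85 h.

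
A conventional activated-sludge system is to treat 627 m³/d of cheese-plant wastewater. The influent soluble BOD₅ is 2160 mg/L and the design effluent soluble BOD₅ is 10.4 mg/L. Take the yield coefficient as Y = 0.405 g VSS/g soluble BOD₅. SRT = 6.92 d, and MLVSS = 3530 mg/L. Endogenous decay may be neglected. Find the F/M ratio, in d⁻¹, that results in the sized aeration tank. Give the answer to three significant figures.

F/M ≈ 0.359 d⁻¹

Biomass mass balance (decay neglected): V·X = Y·Q·(S₀ − S)·θ_c, so V = 0.405 × 627 × (2160 − 10.4) × 6.92 / 3530 = 1070 m³.
F/M = Q·S₀ / (V·X) = 627 × 2160 / (1070 × 3530) = 0.3585 g soluble BOD₅·(g VSS·d)⁻¹.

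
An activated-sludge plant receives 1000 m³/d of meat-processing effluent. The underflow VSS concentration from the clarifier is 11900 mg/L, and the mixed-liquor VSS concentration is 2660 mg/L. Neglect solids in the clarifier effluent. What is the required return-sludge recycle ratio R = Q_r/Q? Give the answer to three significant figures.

R ≈ 0.288

Mass balance around the secondary clarifier (neglecting effluent solids): R = X / (X_r − X) = 2660 / (11900 − 2660) = 0.2879.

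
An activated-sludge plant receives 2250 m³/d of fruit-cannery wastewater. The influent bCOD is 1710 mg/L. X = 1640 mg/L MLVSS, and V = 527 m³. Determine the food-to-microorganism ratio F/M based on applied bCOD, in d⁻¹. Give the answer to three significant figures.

F/M ≈ 4.45 d⁻¹

F/M = Q·S₀ / (V·X) = 2250 × 1710 / (527.0 × 1640) = 4.452 g bCOD·(g VSS·d)⁻¹.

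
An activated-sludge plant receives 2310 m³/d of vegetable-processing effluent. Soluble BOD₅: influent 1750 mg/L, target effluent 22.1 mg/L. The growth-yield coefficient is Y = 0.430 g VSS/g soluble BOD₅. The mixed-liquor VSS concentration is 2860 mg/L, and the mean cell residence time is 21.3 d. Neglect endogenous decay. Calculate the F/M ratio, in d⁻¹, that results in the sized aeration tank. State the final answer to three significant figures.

With k_d = 0 the design equation reduces to V = Y Q (S₀−S) θ_c / X = 0.430 × 2310 × (1750 − 22.1) × 21.3 / 2860 = 12782 m³.
F/M = applied load / biomass = Q·S₀/(V·X) = 2310 × 1750 / (12782 × 2860) = 0.1106 d⁻¹.

F/M ≈ 0.111 d⁻¹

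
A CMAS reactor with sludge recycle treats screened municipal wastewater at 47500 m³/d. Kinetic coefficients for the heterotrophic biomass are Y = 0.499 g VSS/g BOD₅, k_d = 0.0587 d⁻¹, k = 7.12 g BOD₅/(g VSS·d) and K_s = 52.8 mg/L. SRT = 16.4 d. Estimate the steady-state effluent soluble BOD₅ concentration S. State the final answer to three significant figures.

S ≈ 1.84 mg/L

For a completely mixed reactor with recycle the Lawrence–McCarty relation gives S = K_s·(1 + k_d·θ_c) / [θ_c·(Y·k − k_d) − 1] = 52.8 × (1 + 0.0587 × 16.4) / [16.4 × (0.499 × 7.12 − 0.0587) − 1] = 103.6 / 56.30 = 1.841 mg/L.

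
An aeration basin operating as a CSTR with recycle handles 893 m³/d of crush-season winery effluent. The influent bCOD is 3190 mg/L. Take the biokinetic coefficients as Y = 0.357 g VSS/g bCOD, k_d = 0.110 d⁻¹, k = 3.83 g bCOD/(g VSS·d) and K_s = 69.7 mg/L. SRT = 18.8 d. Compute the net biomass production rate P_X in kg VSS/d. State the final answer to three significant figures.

For a completely mixed reactor with recycle the Lawrence–McCarty relation gives S = K_s·(1 + k_d·θ_c) / [θ_c·(Y·k − k_d) − 1] = 69.7 × (1 + 0.110 × 18.8) / [18.8 × (0.357 × 3.83 − 0.110) − 1] = 213.8 / 22.64 = 9.446 mg/L.
Observed yield with endogenous decay: Y_obs = Y / (1 + k_d·θ_c) = 0.357 / (1 + 0.110 × 18.8) = 0.357 / 3.068 = 0.1164 g VSS/g bCOD.
ΔS = 3190 − 9.45 = 3181 mg/L, so the substrate removal rate is 893 × 3181/1000 = 2840 kg bCOD/d.
Net biomass production P_X = Y_obs × Q·(S₀ − S) = 0.1164 × 2840 = 330.5 kg VSS/d.

P_X ≈ 330 kg VSS/d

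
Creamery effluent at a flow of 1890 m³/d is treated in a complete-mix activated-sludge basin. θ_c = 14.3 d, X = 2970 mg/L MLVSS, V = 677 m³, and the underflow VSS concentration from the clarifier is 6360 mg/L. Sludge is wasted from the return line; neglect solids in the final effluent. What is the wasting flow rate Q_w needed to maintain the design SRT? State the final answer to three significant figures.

Q_w ≈ 22.1 m³/d

Q_w = (V·X)/(θ_c X_r) = 677.0 × 2970 / (14.3 × 6360) = 22.11 m³/d.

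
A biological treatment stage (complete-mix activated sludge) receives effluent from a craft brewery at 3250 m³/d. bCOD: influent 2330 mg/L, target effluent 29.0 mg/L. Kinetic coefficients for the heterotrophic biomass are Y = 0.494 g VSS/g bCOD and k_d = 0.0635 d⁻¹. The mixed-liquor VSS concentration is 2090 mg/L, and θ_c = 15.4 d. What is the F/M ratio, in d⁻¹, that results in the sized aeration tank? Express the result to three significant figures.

Steady-state biomass mass balance: V·X·(1 + k_d·θ_c) = Y·Q·(S₀ − S)·θ_c, so V = 0.494 × 3250 × (2330 − 29.0) × 15.4 / [2090 × (1 + 0.0635 × 15.4)] = 5.69×10^7 / 4134 = 13762 m³.
F/M = applied load / biomass = Q·S₀/(V·X) = 3250 × 2330 / (13762 × 2090) = 0.2633 d⁻¹.

F/M ≈ 0.263 d⁻¹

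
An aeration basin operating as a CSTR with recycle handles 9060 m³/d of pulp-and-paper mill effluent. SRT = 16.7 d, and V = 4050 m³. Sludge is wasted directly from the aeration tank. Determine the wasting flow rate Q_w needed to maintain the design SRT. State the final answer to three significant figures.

Q_w ≈ 243 m³/d

Wasting from the aeration tank: Q_w = V / θ_c = 4050 / 16.7 = 242.5 m³/d.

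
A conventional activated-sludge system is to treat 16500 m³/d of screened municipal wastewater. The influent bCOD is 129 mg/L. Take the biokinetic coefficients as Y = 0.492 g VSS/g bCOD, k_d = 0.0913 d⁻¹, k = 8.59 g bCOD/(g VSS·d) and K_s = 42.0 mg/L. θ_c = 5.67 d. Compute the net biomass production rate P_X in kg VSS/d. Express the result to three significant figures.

For a completely mixed reactor with recycle the Lawrence–McCarty relation gives S = K_s·(1 + k_d·θ_c) / [θ_c·(Y·k − k_d) − 1] = 42.0 × (1 + 0.0913 × 5.67) / [5.67 × (0.492 × 8.59 − 0.0913) − 1] = 63.74 / 22.45 = 2.840 mg/L.
The observed yield is Y_obs = Y/(1 + k_d·θ_c) = 0.492 / (1 + 0.0913 × 5.67) = 0.492 / 1.518 = 0.3242 g VSS per g bCOD removed.
ΔS = 129 − 2.84 = 126.2 mg/L, so the substrate removal rate is 16500 × 126.2/1000 = 2082 kg bCOD/d.
P_X = Y_obs · Q(S₀ − S) = 0.3242 × 2082 = 674.8 kg VSS/d.

P_X ≈ 675 kg VSS/d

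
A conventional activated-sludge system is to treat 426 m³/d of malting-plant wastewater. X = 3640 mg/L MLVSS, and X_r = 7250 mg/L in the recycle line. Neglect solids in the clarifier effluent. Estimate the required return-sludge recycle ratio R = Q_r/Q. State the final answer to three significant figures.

R ≈ 1.01

Solids balance on the clarifier gives (1+R)X = R·X_r, so R = X/(X_r − X) = 3640 / (7250 − 3640) = 1.008.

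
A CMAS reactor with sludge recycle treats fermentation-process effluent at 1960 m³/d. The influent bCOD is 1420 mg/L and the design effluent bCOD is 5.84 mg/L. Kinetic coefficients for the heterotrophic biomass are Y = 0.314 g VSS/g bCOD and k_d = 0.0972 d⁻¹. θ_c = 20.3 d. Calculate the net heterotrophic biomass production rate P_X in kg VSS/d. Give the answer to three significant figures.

P_X ≈ 293 kg VSS/d

Correct the yield for decay: Y_obs = Y/(1 + k_d θ_c) = 0.314 / (1 + 0.0972 × 20.3) = 0.314 / 2.973 = 0.1056.
Q·(S₀ − S) = 1960 × (1420 − 5.84) × 10⁻³ = 2772 kg/d removed.
Net biomass production P_X = Y_obs × Q·(S₀ − S) = 0.1056 × 2772 = 292.7 kg VSS/d.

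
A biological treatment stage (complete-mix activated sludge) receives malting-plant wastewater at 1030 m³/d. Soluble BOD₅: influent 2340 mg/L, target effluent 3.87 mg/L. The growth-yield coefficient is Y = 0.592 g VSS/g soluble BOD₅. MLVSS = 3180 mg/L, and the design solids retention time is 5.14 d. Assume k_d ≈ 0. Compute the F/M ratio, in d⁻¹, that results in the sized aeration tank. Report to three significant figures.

V·X = Y·Q·ΔS·θ_c gives V = 0.592 × 1030 × (2340 − 3.87) × 5.14 / 3180 = 2302 m³.
Food-to-microorganism ratio F/M = Q S₀ / (V X) = 1030 × 2340 / (2302 × 3180) = 0.3292 d⁻¹.

F/M ≈ 0.329 d⁻¹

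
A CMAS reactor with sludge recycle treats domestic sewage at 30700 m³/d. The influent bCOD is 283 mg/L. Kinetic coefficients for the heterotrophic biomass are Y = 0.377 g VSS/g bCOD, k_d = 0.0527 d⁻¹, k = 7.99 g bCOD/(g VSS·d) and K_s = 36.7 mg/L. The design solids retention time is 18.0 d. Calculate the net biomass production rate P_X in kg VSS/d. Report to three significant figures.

For a completely mixed reactor with recycle the Lawrence–McCarty relation gives S = K_s·(1 + k_d·θ_c) / [θ_c·(Y·k − k_d) − 1] = 36.7 × (1 + 0.0527 × 18.0) / [18.0 × (0.377 × 7.99 − 0.0527) − 1] = 71.51 / 52.27 = 1.368 mg/L.
The observed yield is Y_obs = Y/(1 + k_d·θ_c) = 0.377 / (1 + 0.0527 × 18.0) = 0.377 / 1.949 = 0.1935 g VSS per g bCOD removed.
Substrate removed = Q·(S₀ − S) = 30700 m³/d × (283 − 1.37) g/m³ = 8.65×10^6 g/d = 8646 kg/d.
Net biomass production P_X = Y_obs × Q·(S₀ − S) = 0.1935 × 8646 = 1673 kg VSS/d.

P_X ≈ 1670 kg VSS/d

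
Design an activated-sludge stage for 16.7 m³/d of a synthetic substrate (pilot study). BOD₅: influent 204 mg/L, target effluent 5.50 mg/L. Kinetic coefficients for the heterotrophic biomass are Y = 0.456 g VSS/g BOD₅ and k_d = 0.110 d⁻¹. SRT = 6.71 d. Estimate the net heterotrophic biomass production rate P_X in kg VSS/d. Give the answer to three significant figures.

The observed yield is Y_obs = Y/(1 + k_d·θ_c) = 0.456 / (1 + 0.110 × 6.71) = 0.456 / 1.738 = 0.2624 g VSS per g BOD₅ removed.
Q·(S₀ − S) = 16.7 × (204 − 5.50) × 10⁻³ = 3.315 kg/d removed.
So the net sludge growth is P_X = 0.2624 × 3.315 = 0.8697 kg VSS/d.

P_X ≈ 0.870 kg VSS/d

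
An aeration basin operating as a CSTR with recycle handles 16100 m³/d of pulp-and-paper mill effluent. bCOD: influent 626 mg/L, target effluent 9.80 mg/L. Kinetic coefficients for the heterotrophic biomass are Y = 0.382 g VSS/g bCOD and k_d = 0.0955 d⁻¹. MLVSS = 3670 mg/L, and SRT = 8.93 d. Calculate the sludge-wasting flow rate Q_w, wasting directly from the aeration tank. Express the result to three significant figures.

Steady-state biomass mass balance: V·X·(1 + k_d·θ_c) = Y·Q·(S₀ − S)·θ_c, so V = 0.382 × 16100 × (626 − 9.80) × 8.93 / [3670 × (1 + 0.0955 × 8.93)] = 3.38×10^7 / 6800 = 4977 m³.
Wasting from the aeration tank: Q_w = V / θ_c = 4977 / 8.93 = 557.3 m³/d.

Q_w ≈ 557 m³/d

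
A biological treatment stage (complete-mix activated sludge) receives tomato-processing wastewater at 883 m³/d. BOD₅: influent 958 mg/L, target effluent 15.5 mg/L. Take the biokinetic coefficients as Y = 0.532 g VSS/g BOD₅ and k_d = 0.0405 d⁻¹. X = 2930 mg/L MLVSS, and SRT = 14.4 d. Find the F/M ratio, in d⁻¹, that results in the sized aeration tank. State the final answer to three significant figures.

From the SRT design equation V = Y Q (S₀−S) θ_c / [X (1 + k_d θ_c)] = 0.532 × 883 × (958 − 15.5) × 14.4 / [2930 × (1 + 0.0405 × 14.4)] = 6.38×10^6 / 4639 = 1374 m³.
F/M = applied load / biomass = Q·S₀/(V·X) = 883 × 958 / (1374 × 2930) = 0.2101 d⁻¹.

F/M ≈ 0.210 d⁻¹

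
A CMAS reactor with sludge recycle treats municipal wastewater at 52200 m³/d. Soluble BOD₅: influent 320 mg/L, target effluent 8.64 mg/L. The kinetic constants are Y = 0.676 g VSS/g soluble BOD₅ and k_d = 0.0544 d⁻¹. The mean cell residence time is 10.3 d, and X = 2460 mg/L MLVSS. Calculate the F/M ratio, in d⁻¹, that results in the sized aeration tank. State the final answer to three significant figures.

Rearranging the biomass balance for a CMAS with decay, V = Y·Q·ΔS·θ_c / [X·(1+k_d θ_c)] = 0.676 × 52200 × (320 − 8.64) × 10.3 / [2460 × (1 + 0.0544 × 10.3)] = 1.13×10^8 / 3838 = 29483 m³.
Food-to-microorganism ratio F/M = Q S₀ / (V X) = 52200 × 320 / (29483 × 2460) = 0.2303 d⁻¹.

F/M ≈ 0.230 d⁻¹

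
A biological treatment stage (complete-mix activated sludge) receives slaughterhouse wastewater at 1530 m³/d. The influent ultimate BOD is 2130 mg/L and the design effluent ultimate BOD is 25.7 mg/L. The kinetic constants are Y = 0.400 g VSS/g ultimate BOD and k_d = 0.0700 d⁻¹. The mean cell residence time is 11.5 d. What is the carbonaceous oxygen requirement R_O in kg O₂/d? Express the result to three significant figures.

Observed yield with endogenous decay: Y_obs = Y / (1 + k_d·θ_c) = 0.400 / (1 + 0.0700 × 11.5) = 0.400 / 1.805 = 0.2216 g VSS/g ultimate BOD.
Mass of ultimate BOD removed per day: Q(S₀ − S) = 1530 × 2104 g/m³ = 3220 kg/d.
P_X = Y_obs·Q·(S₀ − S) = 0.2216 × 3220 = 713.5 kg VSS/d.
R_O = Q·ΔS − 1.42 P_X = 3220 − 1013 = 2206 kg O₂/d.

R_O ≈ 2210 kg O₂/d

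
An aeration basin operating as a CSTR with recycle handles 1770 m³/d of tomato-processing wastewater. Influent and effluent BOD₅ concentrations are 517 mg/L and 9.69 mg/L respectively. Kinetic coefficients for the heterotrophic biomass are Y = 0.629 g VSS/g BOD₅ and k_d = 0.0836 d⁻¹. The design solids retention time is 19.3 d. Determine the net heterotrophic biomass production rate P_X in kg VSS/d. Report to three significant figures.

Correct the yield for decay: Y_obs = Y/(1 + k_d θ_c) = 0.629 / (1 + 0.0836 × 19.3) = 0.629 / 2.613 = 0.2407.
ΔS = 517 − 9.69 = 507.3 mg/L, so the substrate removal rate is 1770 × 507.3/1000 = 897.9 kg BOD₅/d.
Biomass produced: P_X = Y_obs·Q·ΔS = 0.2407 × 897.9 ≈ 216.1 kg VSS/d.

P_X ≈ 216 kg VSS/d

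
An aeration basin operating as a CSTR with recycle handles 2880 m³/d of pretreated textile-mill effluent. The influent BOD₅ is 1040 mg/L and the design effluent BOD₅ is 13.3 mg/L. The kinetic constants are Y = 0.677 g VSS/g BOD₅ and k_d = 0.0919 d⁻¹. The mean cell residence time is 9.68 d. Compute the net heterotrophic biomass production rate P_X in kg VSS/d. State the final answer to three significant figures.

P_X ≈ 1060 kg VSS/d

Observed yield with endogenous decay: Y_obs = Y / (1 + k_d·θ_c) = 0.677 / (1 + 0.0919 × 9.68) = 0.677 / 1.890 = 0.3583 g VSS/g BOD₅.
Substrate removed = Q·(S₀ − S) = 2880 m³/d × (1040 − 13.3) g/m³ = 2.96×10^6 g/d = 2957 kg/d.
So the net sludge growth is P_X = 0.3583 × 2957 = 1059 kg VSS/d.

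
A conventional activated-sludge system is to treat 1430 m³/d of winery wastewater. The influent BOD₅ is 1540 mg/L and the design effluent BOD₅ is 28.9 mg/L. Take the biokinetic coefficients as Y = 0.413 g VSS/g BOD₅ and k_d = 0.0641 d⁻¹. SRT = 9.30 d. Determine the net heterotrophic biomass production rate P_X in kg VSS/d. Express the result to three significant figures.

Observed yield with endogenous decay: Y_obs = Y / (1 + k_d·θ_c) = 0.413 / (1 + 0.0641 × 9.30) = 0.413 / 1.596 = 0.2588 g VSS/g BOD₅.
ΔS = 1540 − 28.9 = 1511 mg/L, so the substrate removal rate is 1430 × 1511/1000 = 2161 kg BOD₅/d.
P_X = Y_obs · Q(S₀ − S) = 0.2588 × 2161 = 559.1 kg VSS/d.

P_X ≈ 559 kg VSS/d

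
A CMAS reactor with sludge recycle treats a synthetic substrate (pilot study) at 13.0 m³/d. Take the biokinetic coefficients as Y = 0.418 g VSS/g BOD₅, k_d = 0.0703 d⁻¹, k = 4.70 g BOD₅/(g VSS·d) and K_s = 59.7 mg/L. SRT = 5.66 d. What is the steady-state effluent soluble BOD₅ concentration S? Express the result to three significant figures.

S ≈ 8.58 mg/L

Effluent substrate depends only on kinetics and SRT: S = K_s(1 + k_d θ_c) / [θ_c(Yk − k_d) − 1] = 59.7 × (1 + 0.0703 × 5.66) / [5.66 × (0.418 × 4.70 − 0.0703) − 1] = 83.45 / 9.722 = 8.584 mg/L.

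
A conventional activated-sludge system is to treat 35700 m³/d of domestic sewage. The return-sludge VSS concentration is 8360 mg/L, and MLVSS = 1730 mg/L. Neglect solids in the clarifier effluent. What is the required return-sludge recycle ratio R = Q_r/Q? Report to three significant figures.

R ≈ 0.261

Solids balance on the clarifier gives (1+R)X = R·X_r, so R = X/(X_r − X) = 1730 / (8360 − 1730) = 0.2609.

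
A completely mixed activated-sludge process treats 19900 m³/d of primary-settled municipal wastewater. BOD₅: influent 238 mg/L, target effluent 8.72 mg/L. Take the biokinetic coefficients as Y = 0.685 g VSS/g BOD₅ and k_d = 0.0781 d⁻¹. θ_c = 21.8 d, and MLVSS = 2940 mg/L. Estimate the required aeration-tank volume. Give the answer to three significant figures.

V ≈ 8580 m³

From the SRT design equation V = Y Q (S₀−S) θ_c / [X (1 + k_d θ_c)] = 0.685 × 19900 × (238 − 8.72) × 21.8 / [2940 × (1 + 0.0781 × 21.8)] = 6.81×10^7 / 7946 = 8575 m³.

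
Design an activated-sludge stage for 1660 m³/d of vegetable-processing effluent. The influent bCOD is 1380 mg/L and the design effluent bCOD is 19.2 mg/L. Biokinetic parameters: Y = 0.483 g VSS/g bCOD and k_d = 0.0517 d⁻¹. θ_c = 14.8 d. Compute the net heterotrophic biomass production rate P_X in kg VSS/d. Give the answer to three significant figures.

P_X ≈ 618 kg VSS/d

Y_obs = Y / (1 + k_d θ_c) = 0.483 / (1 + 0.0517 × 14.8) = 0.483 / 1.765 = 0.2736.
Substrate removed = Q·(S₀ − S) = 1660 m³/d × (1380 − 19.2) g/m³ = 2.26×10^6 g/d = 2259 kg/d.
P_X = Y_obs · Q(S₀ − S) = 0.2736 × 2259 = 618.1 kg VSS/d.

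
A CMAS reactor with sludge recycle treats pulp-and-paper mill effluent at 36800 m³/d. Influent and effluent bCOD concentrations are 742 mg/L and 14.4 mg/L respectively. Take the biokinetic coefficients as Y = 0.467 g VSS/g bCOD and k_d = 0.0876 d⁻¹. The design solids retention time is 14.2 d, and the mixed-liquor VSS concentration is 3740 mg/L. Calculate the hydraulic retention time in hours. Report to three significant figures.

Rearranging the biomass balance for a CMAS with decay, V = Y·Q·ΔS·θ_c / [X·(1+k_d θ_c)] = 0.467 × 36800 × (742 − 14.4) × 14.2 / [3740 × (1 + 0.0876 × 14.2)] = 1.78×10^8 / 8392 = 21158 m³.
τ = V/Q = 21158/36800 = 0.5749 d, or 13.80 h.

τ ≈ 13.8 h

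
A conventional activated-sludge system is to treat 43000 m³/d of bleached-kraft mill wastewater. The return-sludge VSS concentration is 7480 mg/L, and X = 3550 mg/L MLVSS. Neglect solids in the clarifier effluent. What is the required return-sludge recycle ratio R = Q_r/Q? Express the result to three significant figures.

Solids balance on the clarifier gives (1+R)X = R·X_r, so R = X/(X_r − X) = 3550 / (7480 − 3550) = 0.9033.

R ≈ 0.903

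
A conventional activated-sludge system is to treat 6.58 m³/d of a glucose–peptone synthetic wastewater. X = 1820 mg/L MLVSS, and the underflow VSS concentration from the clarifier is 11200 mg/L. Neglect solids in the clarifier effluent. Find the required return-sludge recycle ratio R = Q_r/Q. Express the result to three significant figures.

R = Q_r/Q = X/(X_r − X) = 1820 / (11200 − 1820) = 0.1940.

R ≈ 0.194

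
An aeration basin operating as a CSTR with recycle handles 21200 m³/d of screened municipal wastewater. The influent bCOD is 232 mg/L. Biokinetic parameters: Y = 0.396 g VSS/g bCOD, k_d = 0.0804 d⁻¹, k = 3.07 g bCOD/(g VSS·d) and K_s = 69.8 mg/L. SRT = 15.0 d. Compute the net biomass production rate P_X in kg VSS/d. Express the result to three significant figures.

For a completely mixed reactor with recycle the Lawrence–McCarty relation gives S = K_s·(1 + k_d·θ_c) / [θ_c·(Y·k − k_d) − 1] = 69.8 × (1 + 0.0804 × 15.0) / [15.0 × (0.396 × 3.07 − 0.0804) − 1] = 154.0 / 16.03 = 9.606 mg/L.
The observed yield is Y_obs = Y/(1 + k_d·θ_c) = 0.396 / (1 + 0.0804 × 15.0) = 0.396 / 2.206 = 0.1795 g VSS per g bCOD removed.
Substrate removed = Q·(S₀ − S) = 21200 m³/d × (232 − 9.61) g/m³ = 4.71×10^6 g/d = 4715 kg/d.
Net biomass production P_X = Y_obs × Q·(S₀ − S) = 0.1795 × 4715 = 846.3 kg VSS/d.

P_X ≈ 846 kg VSS/d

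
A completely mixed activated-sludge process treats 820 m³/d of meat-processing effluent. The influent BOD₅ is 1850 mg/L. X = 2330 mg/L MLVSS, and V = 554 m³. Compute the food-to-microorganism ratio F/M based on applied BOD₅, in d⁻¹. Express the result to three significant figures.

F/M ≈ 1.18 d⁻¹

F/M = applied load / biomass = Q·S₀/(V·X) = 820 × 1850 / (554.0 × 2330) = 1.175 d⁻¹.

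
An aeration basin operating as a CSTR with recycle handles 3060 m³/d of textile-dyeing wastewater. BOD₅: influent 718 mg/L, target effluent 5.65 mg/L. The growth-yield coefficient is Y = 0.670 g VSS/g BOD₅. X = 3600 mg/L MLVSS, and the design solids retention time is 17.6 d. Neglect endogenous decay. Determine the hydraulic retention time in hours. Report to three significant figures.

τ ≈ 56.0 h

With k_d = 0 the design equation reduces to V = Y Q (S₀−S) θ_c / X = 0.670 × 3060 × (718 − 5.65) × 17.6 / 3600 = 7140 m³.
HRT = V/Q = 7140 m³ / 3060 m³·d⁻¹ = 2.333 d × 24 = 56.00 h.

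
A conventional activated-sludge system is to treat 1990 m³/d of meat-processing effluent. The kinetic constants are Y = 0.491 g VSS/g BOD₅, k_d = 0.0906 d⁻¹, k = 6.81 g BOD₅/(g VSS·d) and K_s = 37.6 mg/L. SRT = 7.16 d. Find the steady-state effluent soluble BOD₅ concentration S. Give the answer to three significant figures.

Effluent substrate depends only on kinetics and SRT: S = K_s(1 + k_d θ_c) / [θ_c(Yk − k_d) − 1] = 37.6 × (1 + 0.0906 × 7.16) / [7.16 × (0.491 × 6.81 − 0.0906) − 1] = 61.99 / 22.29 = 2.781 mg/L.

S ≈ 2.78 mg/L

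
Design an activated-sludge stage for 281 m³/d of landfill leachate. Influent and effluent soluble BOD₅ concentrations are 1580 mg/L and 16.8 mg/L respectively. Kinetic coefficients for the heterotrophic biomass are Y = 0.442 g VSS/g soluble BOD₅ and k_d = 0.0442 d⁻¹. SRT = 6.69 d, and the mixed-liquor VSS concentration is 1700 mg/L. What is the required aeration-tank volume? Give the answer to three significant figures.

V ≈ 590 m³

Steady-state biomass mass balance: V·X·(1 + k_d·θ_c) = Y·Q·(S₀ − S)·θ_c, so V = 0.442 × 281 × (1580 − 16.8) × 6.69 / [1700 × (1 + 0.0442 × 6.69)] = 1.3×10^6 / 2203 = 589.7 m³.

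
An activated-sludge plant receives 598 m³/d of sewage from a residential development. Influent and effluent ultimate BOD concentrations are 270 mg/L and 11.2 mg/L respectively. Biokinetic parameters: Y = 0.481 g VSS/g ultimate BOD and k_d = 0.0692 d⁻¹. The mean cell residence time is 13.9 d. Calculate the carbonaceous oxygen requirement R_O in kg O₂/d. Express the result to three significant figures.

R_O ≈ 101 kg O₂/d

The observed yield is Y_obs = Y/(1 + k_d·θ_c) = 0.481 / (1 + 0.0692 × 13.9) = 0.481 / 1.962 = 0.2452 g VSS per g ultimate BOD removed.
Q·(S₀ − S) = 598 × (270 − 11.2) × 10⁻³ = 154.8 kg/d removed.
Net sludge production P_X = 0.2452 × 154.8 = 37.94 kg VSS/d.
R_O = Q·(S₀ − S) − 1.42·P_X = 154.8 − 1.42 × 37.94 = 100.9 kg O₂/d.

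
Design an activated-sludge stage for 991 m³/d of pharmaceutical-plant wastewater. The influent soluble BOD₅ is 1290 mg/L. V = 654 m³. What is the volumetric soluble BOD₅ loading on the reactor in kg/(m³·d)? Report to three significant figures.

L_v ≈ 1.95 kg soluble BOD₅/(m³·d)

L_v = Q S₀ / V = 991 × 1290 × 10⁻³ / 654.0 = 1.955 kg/(m³·d).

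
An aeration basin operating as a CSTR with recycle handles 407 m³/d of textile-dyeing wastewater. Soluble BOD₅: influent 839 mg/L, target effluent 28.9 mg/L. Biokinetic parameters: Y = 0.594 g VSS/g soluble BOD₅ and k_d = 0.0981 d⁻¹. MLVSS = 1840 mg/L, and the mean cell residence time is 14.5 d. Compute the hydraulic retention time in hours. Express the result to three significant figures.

From the SRT design equation V = Y Q (S₀−S) θ_c / [X (1 + k_d θ_c)] = 0.594 × 407 × (839 − 28.9) × 14.5 / [1840 × (1 + 0.0981 × 14.5)] = 2.84×10^6 / 4457 = 637.1 m³.
Hydraulic retention time τ = V/Q = 637.1 / 407 = 1.565 d = 37.57 h.

τ ≈ 37.6 h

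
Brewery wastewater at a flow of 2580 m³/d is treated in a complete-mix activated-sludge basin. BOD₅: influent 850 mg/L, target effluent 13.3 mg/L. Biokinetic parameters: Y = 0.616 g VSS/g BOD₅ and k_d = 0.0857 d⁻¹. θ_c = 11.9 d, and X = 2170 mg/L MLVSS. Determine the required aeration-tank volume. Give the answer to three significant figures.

From the SRT design equation V = Y Q (S₀−S) θ_c / [X (1 + k_d θ_c)] = 0.616 × 2580 × (850 − 13.3) × 11.9 / [2170 × (1 + 0.0857 × 11.9)] = 1.58×10^7 / 4383 = 3610 m³.

V ≈ 3610 m³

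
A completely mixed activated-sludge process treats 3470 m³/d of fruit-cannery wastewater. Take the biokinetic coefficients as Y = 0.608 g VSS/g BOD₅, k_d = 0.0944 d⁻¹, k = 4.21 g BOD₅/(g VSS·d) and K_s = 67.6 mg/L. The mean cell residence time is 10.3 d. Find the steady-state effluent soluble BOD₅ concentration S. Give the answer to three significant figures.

S ≈ 5.47 mg/L

Effluent substrate depends only on kinetics and SRT: S = K_s(1 + k_d θ_c) / [θ_c(Yk − k_d) − 1] = 67.6 × (1 + 0.0944 × 10.3) / [10.3 × (0.608 × 4.21 − 0.0944) − 1] = 133.3 / 24.39 = 5.466 mg/L.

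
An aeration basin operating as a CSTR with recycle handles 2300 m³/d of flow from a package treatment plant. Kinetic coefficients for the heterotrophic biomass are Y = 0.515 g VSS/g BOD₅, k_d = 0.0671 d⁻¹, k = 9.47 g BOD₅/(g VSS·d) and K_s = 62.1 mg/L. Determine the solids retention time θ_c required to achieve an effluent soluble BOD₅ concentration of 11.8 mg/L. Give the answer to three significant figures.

θ_c ≈ 1.41 d

From 1/θ_c = Y·k·S/(K_s + S) − k_d: Y·k·S/(K_s+S) = 0.515 × 9.47 × 11.8 / (62.1 + 11.8) = 0.7787 d⁻¹.
Then 1/θ_c = μ − k_d = 0.7787 − 0.0671 = 0.7116 d⁻¹, giving θ_c = 1.405 d.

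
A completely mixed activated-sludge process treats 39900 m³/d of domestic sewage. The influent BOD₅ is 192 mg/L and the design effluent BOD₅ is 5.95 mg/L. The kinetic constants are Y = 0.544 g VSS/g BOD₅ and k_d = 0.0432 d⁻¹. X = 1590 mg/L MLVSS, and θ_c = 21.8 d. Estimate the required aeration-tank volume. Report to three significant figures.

V ≈ 28500 m³

From the SRT design equation V = Y Q (S₀−S) θ_c / [X (1 + k_d θ_c)] = 0.544 × 39900 × (192 − 5.95) × 21.8 / [1590 × (1 + 0.0432 × 21.8)] = 8.8×10^7 / 3087 = 28514 m³.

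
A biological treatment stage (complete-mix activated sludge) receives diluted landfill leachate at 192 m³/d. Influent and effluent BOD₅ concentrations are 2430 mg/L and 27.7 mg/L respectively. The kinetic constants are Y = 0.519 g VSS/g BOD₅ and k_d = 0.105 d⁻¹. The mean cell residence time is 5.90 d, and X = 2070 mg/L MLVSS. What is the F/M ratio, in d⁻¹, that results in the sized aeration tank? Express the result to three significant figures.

F/M ≈ 0.535 d⁻¹

Steady-state biomass mass balance: V·X·(1 + k_d·θ_c) = Y·Q·(S₀ − S)·θ_c, so V = 0.519 × 192 × (2430 − 27.7) × 5.90 / [2070 × (1 + 0.105 × 5.90)] = 1.41×10^6 / 3352 = 421.3 m³.
F/M = applied load / biomass = Q·S₀/(V·X) = 192 × 2430 / (421.3 × 2070) = 0.5350 d⁻¹.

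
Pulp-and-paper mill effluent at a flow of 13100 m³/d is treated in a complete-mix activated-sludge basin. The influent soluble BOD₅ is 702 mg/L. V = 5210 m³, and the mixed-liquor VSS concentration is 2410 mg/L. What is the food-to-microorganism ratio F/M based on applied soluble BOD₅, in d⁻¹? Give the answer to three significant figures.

F/M = applied load / biomass = Q·S₀/(V·X) = 13100 × 702 / (5210 × 2410) = 0.7324 d⁻¹.

F/M ≈ 0.732 d⁻¹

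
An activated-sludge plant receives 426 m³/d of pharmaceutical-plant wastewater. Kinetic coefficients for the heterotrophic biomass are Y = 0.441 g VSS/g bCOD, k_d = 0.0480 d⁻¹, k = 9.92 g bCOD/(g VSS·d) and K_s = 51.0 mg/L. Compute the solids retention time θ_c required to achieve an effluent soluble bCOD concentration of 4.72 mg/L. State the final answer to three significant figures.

θ_c ≈ 3.10 d

From 1/θ_c = Y·k·S/(K_s + S) − k_d: Y·k·S/(K_s+S) = 0.441 × 9.92 × 4.72 / (51.0 + 4.72) = 0.3706 d⁻¹.
1/θ_c = 0.3706 − 0.0480 = 0.3226 d⁻¹, so θ_c = 3.100 d.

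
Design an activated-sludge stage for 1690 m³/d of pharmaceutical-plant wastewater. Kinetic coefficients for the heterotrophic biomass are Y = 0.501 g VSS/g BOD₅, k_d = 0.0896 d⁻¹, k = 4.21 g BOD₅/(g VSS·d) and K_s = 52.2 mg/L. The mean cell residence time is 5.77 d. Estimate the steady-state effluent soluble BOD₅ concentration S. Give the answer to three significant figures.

For a completely mixed reactor with recycle the Lawrence–McCarty relation gives S = K_s·(1 + k_d·θ_c) / [θ_c·(Y·k − k_d) − 1] = 52.2 × (1 + 0.0896 × 5.77) / [5.77 × (0.501 × 4.21 − 0.0896) − 1] = 79.19 / 10.65 = 7.433 mg/L.

S ≈ 7.43 mg/L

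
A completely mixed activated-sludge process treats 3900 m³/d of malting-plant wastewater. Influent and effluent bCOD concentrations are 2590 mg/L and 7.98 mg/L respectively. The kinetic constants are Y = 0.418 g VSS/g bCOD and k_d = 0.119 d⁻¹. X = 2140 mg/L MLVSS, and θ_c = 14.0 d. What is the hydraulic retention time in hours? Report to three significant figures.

Rearranging the biomass balance for a CMAS with decay, V = Y·Q·ΔS·θ_c / [X·(1+k_d θ_c)] = 0.418 × 3900 × (2590 − 7.98) × 14.0 / [2140 × (1 + 0.119 × 14.0)] = 5.89×10^7 / 5705 = 10329 m³.
Hydraulic retention time τ = V/Q = 10329 / 3900 = 2.648 d = 63.56 h.

τ ≈ 63.6 h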